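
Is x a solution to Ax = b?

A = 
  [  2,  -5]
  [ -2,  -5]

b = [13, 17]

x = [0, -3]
No

Ax = [15, 15] ≠ b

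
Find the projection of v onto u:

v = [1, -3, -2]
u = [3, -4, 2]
proj_u(v) = [33/29, -44/29, 22/29]

v·u = (1)(3) + (-3)(-4) + (-2)(2) = 11
u·u = (3)² + (-4)² + (2)² = 29
proj_u(v) = (v·u / u·u) × u = (11/29) × u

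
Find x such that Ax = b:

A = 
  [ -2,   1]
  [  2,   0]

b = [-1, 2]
Row reduce the augmented matrix [A|b]:
R2 → R2 + (1)·R1
REF = 
  [ -2,   1,  -1]
  [  0,   1,   1]

Back-substitution:
x₂ = 1 / 1 = 1
x₁ = (-1 - (1)(1)) / (-2) = 1

x = [1, 1]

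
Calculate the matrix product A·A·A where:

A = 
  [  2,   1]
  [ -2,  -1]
A^3 = 
  [  2,   1]
  [ -2,  -1]

A² = A·A:
A²[1,1] = (2)(2) + (1)(-2) = 2
A²[1,2] = (2)(1) + (1)(-1) = 1
A²[2,1] = (-2)(2) + (-1)(-2) = -2
A²[2,2] = (-2)(1) + (-1)(-1) = -1
A² = 
  [  2,   1]
  [ -2,  -1]

A^3 = A^2·A:
A^3[1,1] = (2)(2) + (1)(-2) = 2
A^3[1,2] = (2)(1) + (1)(-1) = 1
A^3[2,1] = (-2)(2) + (-1)(-2) = -2
A^3[2,2] = (-2)(1) + (-1)(-1) = -1
A^3 = 
  [  2,   1]
  [ -2,  -1]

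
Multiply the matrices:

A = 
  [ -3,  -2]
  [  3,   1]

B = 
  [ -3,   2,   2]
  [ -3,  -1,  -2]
A is 2×2 and B is 2×3, so AB is 2×3. Each entry is (row of A)·(column of B):
AB[1,1] = (-3)(-3) + (-2)(-3) = 15
AB[1,2] = (-3)(2) + (-2)(-1) = -4
AB[1,3] = (-3)(2) + (-2)(-2) = -2
AB[2,1] = (3)(-3) + (1)(-3) = -12
AB[2,2] = (3)(2) + (1)(-1) = 5
AB[2,3] = (3)(2) + (1)(-2) = 4

AB = 
  [ 15,  -4,  -2]
  [-12,   5,   4]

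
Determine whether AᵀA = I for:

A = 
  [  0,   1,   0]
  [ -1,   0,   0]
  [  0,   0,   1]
Yes

AᵀA = 
  [  1,   0,   0]
  [  0,   1,   0]
  [  0,   0,   1]
= I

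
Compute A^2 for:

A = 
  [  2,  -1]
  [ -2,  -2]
A² = A·A:
A²[1,1] = (2)(2) + (-1)(-2) = 6
A²[1,2] = (2)(-1) + (-1)(-2) = 0
A²[2,1] = (-2)(2) + (-2)(-2) = 0
A²[2,2] = (-2)(-1) + (-2)(-2) = 6
A² = 
  [  6,   0]
  [  0,   6]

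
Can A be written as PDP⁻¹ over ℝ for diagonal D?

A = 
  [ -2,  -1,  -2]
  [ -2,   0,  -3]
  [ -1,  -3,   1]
Yes

Characteristic polynomial: det(λI - A) = λ³ + λ² - 15λ - 1
By the rational root theorem any rational root is an integer dividing 1; none of those is a root, so p(λ) has no rational roots and hence (being an irreducible cubic) no repeated roots.
Discriminant of the cubic: Δ = 13972
Δ > 0 ⇒ three distinct real eigenvalues: λ ≈ -4.376, -0.06639, 3.442
Three distinct real eigenvalues, so A has 3 independent eigenvectors.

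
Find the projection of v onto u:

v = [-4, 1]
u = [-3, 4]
proj_u(v) = [-48/25, 64/25]

v·u = (-4)(-3) + (1)(4) = 16
u·u = (-3)² + (4)² = 25
proj_u(v) = (v·u / u·u) × u = (16/25) × u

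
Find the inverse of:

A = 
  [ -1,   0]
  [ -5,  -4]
det(A) = (-1)(-4) - (0)(-5) = 4
For a 2×2 matrix, A⁻¹ = (1/det(A)) · [[d, -b], [-c, a]]
    = (1/4) · [[-4, 0], [5, -1]]

A⁻¹ = 
  [  -1,    0]
  [ 5/4, -1/4]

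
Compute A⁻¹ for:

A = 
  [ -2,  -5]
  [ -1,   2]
det(A) = (-2)(2) - (-5)(-1) = -9
For a 2×2 matrix, A⁻¹ = (1/det(A)) · [[d, -b], [-c, a]]
    = (-1/9) · [[2, 5], [1, -2]]

A⁻¹ = 
  [-2/9, -5/9]
  [-1/9,  2/9]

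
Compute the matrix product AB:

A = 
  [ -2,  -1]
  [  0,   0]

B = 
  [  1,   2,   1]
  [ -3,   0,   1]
AB = 
  [  1,  -4,  -3]
  [  0,   0,   0]

A is 2×2 and B is 2×3, so AB is 2×3. Each entry is (row of A)·(column of B):
AB[1,1] = (-2)(1) + (-1)(-3) = 1
AB[1,2] = (-2)(2) + (-1)(0) = -4
AB[1,3] = (-2)(1) + (-1)(1) = -3
AB[2,1] = (0)(1) + (0)(-3) = 0
AB[2,2] = (0)(2) + (0)(0) = 0
AB[2,3] = (0)(1) + (0)(1) = 0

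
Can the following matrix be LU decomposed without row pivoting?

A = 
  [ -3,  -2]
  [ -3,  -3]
Yes.
A[1,1] = -3 ≠ 0, so Gaussian elimination proceeds without a row swap: multiplier ℓ₂₁ = (-3)/(-3) = 1, and U[2,2] = -3 - (1)(-2) = -1.
L = 
  [  1,   0]
  [  1,   1]
U = 
  [ -3,  -2]
  [  0,  -1]
Check row 2 of LU: [(1)(-3), (1)(-2) + (-1)] = [-3, -3] = row 2 of A ✓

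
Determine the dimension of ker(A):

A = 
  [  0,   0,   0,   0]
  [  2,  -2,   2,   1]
nullity(A) = 3

Row reduce:
Swap R1 ↔ R2
REF = 
  [  2,  -2,   2,   1]
  [  0,   0,   0,   0]
Pivot columns: 1 → 1 pivot.
rank(A) = 1, so nullity(A) = 4 - 1 = 3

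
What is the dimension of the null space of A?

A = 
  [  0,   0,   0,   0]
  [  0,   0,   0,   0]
nullity(A) = 4

Row reduce:
(no row operations needed)
REF = 
  [  0,   0,   0,   0]
  [  0,   0,   0,   0]
Pivot columns: none → 0 pivots.
rank(A) = 0, so nullity(A) = 4 - 0 = 4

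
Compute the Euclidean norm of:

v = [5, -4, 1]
6.481

||v||₂ = √((5)² + (-4)² + (1)²) = √42 = 6.481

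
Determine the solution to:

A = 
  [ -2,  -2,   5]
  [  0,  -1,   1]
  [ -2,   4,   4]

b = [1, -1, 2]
Row reduce the augmented matrix [A|b]:
R3 → R3 - (1)·R1
R3 → R3 + (6)·R2
REF = 
  [ -2,  -2,   5,   1]
  [  0,  -1,   1,  -1]
  [  0,   0,   5,  -5]

Back-substitution:
x₃ = (-5) / 5 = -1
x₂ = (-1 - (1)(-1)) / (-1) = 0
x₁ = (1 - (-2)(0) - (5)(-1)) / (-2) = -3

x = [-3, 0, -1]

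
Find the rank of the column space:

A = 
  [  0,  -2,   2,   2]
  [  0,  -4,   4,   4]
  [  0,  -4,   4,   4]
dim(Col(A)) = 1

Row reduce:
R2 → R2 - (2)·R1
R3 → R3 - (2)·R1
REF = 
  [  0,  -2,   2,   2]
  [  0,   0,   0,   0]
  [  0,   0,   0,   0]
Pivot columns: 2 → 1 pivot.
dim(Col(A)) = number of pivot columns = 1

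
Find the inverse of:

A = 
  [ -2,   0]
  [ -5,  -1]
det(A) = (-2)(-1) - (0)(-5) = 2
For a 2×2 matrix, A⁻¹ = (1/det(A)) · [[d, -b], [-c, a]]
    = (1/2) · [[-1, 0], [5, -2]]

A⁻¹ = 
  [-1/2,    0]
  [ 5/2,   -1]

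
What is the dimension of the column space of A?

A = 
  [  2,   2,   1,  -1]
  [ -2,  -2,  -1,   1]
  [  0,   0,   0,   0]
Row reduce:
R2 → R2 + (1)·R1
REF = 
  [  2,   2,   1,  -1]
  [  0,   0,   0,   0]
  [  0,   0,   0,   0]
Pivot columns: 1 → 1 pivot.
dim(Col(A)) = number of pivot columns = 1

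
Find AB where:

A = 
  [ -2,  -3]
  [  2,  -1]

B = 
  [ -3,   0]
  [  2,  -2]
A is 2×2 and B is 2×2, so AB is 2×2. Each entry is (row of A)·(column of B):
AB[1,1] = (-2)(-3) + (-3)(2) = 0
AB[1,2] = (-2)(0) + (-3)(-2) = 6
AB[2,1] = (2)(-3) + (-1)(2) = -8
AB[2,2] = (2)(0) + (-1)(-2) = 2

AB = 
  [  0,   6]
  [ -8,   2]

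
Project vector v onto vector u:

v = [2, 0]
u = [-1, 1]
v·u = (2)(-1) + (0)(1) = -2
u·u = (-1)² + (1)² = 2
proj_u(v) = (v·u / u·u) × u = (-2/2) × u = (-1) × u

proj_u(v) = [1, -1]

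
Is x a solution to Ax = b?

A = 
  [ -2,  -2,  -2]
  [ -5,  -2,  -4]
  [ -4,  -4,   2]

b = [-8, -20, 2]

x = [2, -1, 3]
Yes

Ax = [-8, -20, 2] = b ✓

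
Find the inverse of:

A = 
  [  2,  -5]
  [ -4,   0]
det(A) = (2)(0) - (-5)(-4) = -20
For a 2×2 matrix, A⁻¹ = (1/det(A)) · [[d, -b], [-c, a]]
    = (-1/20) · [[0, 5], [4, 2]]

A⁻¹ = 
  [    0,  -1/4]
  [ -1/5, -1/10]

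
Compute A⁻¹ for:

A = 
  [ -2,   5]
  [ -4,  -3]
det(A) = (-2)(-3) - (5)(-4) = 26
For a 2×2 matrix, A⁻¹ = (1/det(A)) · [[d, -b], [-c, a]]
    = (1/26) · [[-3, -5], [4, -2]]

A⁻¹ = 
  [-3/26, -5/26]
  [ 2/13, -1/13]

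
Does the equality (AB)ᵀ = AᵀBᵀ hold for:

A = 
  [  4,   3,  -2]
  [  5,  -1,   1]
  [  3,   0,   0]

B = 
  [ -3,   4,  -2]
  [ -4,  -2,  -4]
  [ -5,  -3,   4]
No

(AB)ᵀ = 
  [-14, -16,  -9]
  [ 16,  19,  12]
  [-28,  -2,  -6]

AᵀBᵀ = 
  [  2, -38, -23]
  [-13, -10, -12]
  [ 10,   6,   7]

The two matrices differ, so (AB)ᵀ ≠ AᵀBᵀ in general. The correct identity is (AB)ᵀ = BᵀAᵀ.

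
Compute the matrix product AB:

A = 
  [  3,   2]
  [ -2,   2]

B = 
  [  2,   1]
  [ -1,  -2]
A is 2×2 and B is 2×2, so AB is 2×2. Each entry is (row of A)·(column of B):
AB[1,1] = (3)(2) + (2)(-1) = 4
AB[1,2] = (3)(1) + (2)(-2) = -1
AB[2,1] = (-2)(2) + (2)(-1) = -6
AB[2,2] = (-2)(1) + (2)(-2) = -6

AB = 
  [  4,  -1]
  [ -6,  -6]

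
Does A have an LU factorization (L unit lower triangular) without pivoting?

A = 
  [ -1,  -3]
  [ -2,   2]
Yes.
A[1,1] = -1 ≠ 0, so Gaussian elimination proceeds without a row swap: multiplier ℓ₂₁ = (-2)/(-1) = 2, and U[2,2] = 2 - (2)(-3) = 8.
L = 
  [  1,   0]
  [  2,   1]
U = 
  [ -1,  -3]
  [  0,   8]
Check row 2 of LU: [(2)(-1), (2)(-3) + 8] = [-2, 2] = row 2 of A ✓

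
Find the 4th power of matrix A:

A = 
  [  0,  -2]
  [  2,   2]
A² = A·A:
A²[1,1] = (0)(0) + (-2)(2) = -4
A²[1,2] = (0)(-2) + (-2)(2) = -4
A²[2,1] = (2)(0) + (2)(2) = 4
A²[2,2] = (2)(-2) + (2)(2) = 0
A² = 
  [ -4,  -4]
  [  4,   0]

A^3 = A^2·A:
A^3[1,1] = (-4)(0) + (-4)(2) = -8
A^3[1,2] = (-4)(-2) + (-4)(2) = 0
A^3[2,1] = (4)(0) + (0)(2) = 0
A^3[2,2] = (4)(-2) + (0)(2) = -8
A^3 = 
  [ -8,   0]
  [  0,  -8]

A^4 = A^3·A:
A^4[1,1] = (-8)(0) + (0)(2) = 0
A^4[1,2] = (-8)(-2) + (0)(2) = 16
A^4[2,1] = (0)(0) + (-8)(2) = -16
A^4[2,2] = (0)(-2) + (-8)(2) = -16
A^4 = 
  [  0,  16]
  [-16, -16]

Therefore
A^4 = 
  [  0,  16]
  [-16, -16]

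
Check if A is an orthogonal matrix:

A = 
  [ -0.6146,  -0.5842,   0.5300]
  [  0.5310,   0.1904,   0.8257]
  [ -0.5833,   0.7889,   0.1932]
Yes

AᵀA = 
  [  0.9999,   0,   0]
  [  0,   0.9999,   0]
  [  0,   0,   1]
≈ I (equal to I up to the 4-dp rounding of the entries)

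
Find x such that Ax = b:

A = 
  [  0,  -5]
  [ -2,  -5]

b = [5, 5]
x = [0, -1]

Row reduce the augmented matrix [A|b]:
Swap R1 ↔ R2
REF = 
  [ -2,  -5,   5]
  [  0,  -5,   5]

Back-substitution:
x₂ = 5 / (-5) = -1
x₁ = (5 - (-5)(-1)) / (-2) = 0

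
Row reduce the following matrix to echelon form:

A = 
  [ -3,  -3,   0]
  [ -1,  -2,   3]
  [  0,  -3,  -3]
Row operations:
R2 → R2 - (1/3)·R1
R3 → R3 - (3)·R2

Resulting echelon form:
REF = 
  [ -3,  -3,   0]
  [  0,  -1,   3]
  [  0,   0, -12]

Rank = 3 (number of non-zero pivot rows).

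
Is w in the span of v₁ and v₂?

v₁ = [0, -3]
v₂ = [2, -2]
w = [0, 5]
Yes

Form the augmented matrix and row-reduce:
[v₁|v₂|w] = 
  [  0,   2,   0]
  [ -3,  -2,   5]
Swap R1 ↔ R2
REF = 
  [ -3,  -2,   5]
  [  0,   2,   0]

No row of the form [0 0 | nonzero], so the system is consistent. Back-substitution gives c₁ = -5/3, c₂ = 0: w = (-5/3)·v₁ + (0)·v₂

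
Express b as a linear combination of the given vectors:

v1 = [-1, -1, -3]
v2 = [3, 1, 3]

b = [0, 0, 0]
c1 = 0, c2 = 0

b = 0·v1 + 0·v2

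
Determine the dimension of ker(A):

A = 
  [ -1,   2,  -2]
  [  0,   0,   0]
nullity(A) = 2

Row reduce:
(no row operations needed)
REF = 
  [ -1,   2,  -2]
  [  0,   0,   0]
Pivot columns: 1 → 1 pivot.
rank(A) = 1, so nullity(A) = 3 - 1 = 2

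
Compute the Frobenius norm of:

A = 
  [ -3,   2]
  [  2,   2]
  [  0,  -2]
||A||_F = 5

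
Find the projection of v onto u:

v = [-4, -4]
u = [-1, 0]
v·u = (-4)(-1) + (-4)(0) = 4
u·u = (-1)² + (0)² = 1
proj_u(v) = (v·u / u·u) × u = (4/1) × u = (4) × u

proj_u(v) = [-4, 0]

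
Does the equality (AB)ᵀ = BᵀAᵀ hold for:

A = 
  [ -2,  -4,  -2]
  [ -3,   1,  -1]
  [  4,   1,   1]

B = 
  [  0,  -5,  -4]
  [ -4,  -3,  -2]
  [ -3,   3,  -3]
Yes

(AB)ᵀ = 
  [ 22,  -1,  -7]
  [ 16,   9, -20]
  [ 22,  13, -21]

BᵀAᵀ = 
  [ 22,  -1,  -7]
  [ 16,   9, -20]
  [ 22,  13, -21]

Both sides are equal — this is the standard identity (AB)ᵀ = BᵀAᵀ, which holds for all A, B.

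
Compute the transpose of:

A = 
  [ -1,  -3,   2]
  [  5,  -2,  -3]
Aᵀ = 
  [ -1,   5]
  [ -3,  -2]
  [  2,  -3]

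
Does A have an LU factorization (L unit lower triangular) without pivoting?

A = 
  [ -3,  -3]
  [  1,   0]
Yes.
A[1,1] = -3 ≠ 0, so Gaussian elimination proceeds without a row swap: multiplier ℓ₂₁ = (1)/(-3) = -1/3, and U[2,2] = 0 - (-1/3)(-3) = -1.
L = 
  [   1,    0]
  [-1/3,    1]
U = 
  [ -3,  -3]
  [  0,  -1]
Check row 2 of LU: [(-1/3)(-3), (-1/3)(-3) + (-1)] = [1, 0] = row 2 of A ✓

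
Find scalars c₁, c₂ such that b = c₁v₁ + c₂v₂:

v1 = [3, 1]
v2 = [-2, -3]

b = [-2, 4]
c1 = -2, c2 = -2

b = -2·v1 + -2·v2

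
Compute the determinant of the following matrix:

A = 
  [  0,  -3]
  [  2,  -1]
For a 2×2 matrix, det = ad - bc = (0)(-1) - (-3)(2) = 6

det(A) = 6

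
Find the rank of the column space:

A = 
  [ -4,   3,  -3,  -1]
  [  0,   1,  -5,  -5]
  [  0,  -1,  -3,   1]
dim(Col(A)) = 3

Row reduce:
R3 → R3 + (1)·R2
REF = 
  [ -4,   3,  -3,  -1]
  [  0,   1,  -5,  -5]
  [  0,   0,  -8,  -4]
Pivot columns: 1, 2, 3 → 3 pivots.
dim(Col(A)) = number of pivot columns = 3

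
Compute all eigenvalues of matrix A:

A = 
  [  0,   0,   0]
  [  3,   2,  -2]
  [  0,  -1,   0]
λ = 0, 1 + √3, 1 - √3  (≈ 0, 2.732, -0.7321)

Characteristic polynomial: det(λI - A) = λ³ - 2λ² - 2λ
The constant term is 0, so λ = 0 is a root: p(λ) = λ(λ² - 2λ - 2)
λ² - 2λ - 2 = 0  ⇒  λ = (2 ± √((-2)² - 4·(-2)))/2 = (2 ± √(12))/2
  = 1 + √3,  1 - √3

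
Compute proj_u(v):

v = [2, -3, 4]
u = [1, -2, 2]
v·u = (2)(1) + (-3)(-2) + (4)(2) = 16
u·u = (1)² + (-2)² + (2)² = 9
proj_u(v) = (v·u / u·u) × u = (16/9) × u

proj_u(v) = [16/9, -32/9, 32/9]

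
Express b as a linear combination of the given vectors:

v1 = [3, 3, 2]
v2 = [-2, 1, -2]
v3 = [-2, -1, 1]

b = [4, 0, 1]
c1 = 0, c2 = -1, c3 = -1

b = 0·v1 + -1·v2 + -1·v3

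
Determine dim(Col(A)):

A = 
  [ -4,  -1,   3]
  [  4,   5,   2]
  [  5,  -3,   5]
Row reduce:
R2 → R2 + (1)·R1
R3 → R3 + (5/4)·R1
R3 → R3 + (17/16)·R2
REF = 
  [    -4,     -1,      3]
  [     0,      4,      5]
  [     0,      0, 225/16]
Pivot columns: 1, 2, 3 → 3 pivots.
dim(Col(A)) = number of pivot columns = 3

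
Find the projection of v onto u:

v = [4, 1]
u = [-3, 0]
proj_u(v) = [4, 0]

v·u = (4)(-3) + (1)(0) = -12
u·u = (-3)² + (0)² = 9
proj_u(v) = (v·u / u·u) × u = (-12/9) × u = (-4/3) × u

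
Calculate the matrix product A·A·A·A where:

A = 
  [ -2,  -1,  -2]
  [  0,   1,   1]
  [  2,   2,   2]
A^4 = 
  [ -6, -13, -11]
  [  6,  15,  13]
  [  8,  20,  16]

A² = A·A:
A²[1,1] = (-2)(-2) + (-1)(0) + (-2)(2) = 0
A²[1,2] = (-2)(-1) + (-1)(1) + (-2)(2) = -3
A²[1,3] = (-2)(-2) + (-1)(1) + (-2)(2) = -1
A²[2,1] = (0)(-2) + (1)(0) + (1)(2) = 2
A²[2,2] = (0)(-1) + (1)(1) + (1)(2) = 3
A²[2,3] = (0)(-2) + (1)(1) + (1)(2) = 3
A²[3,1] = (2)(-2) + (2)(0) + (2)(2) = 0
A²[3,2] = (2)(-1) + (2)(1) + (2)(2) = 4
A²[3,3] = (2)(-2) + (2)(1) + (2)(2) = 2
A² = 
  [  0,  -3,  -1]
  [  2,   3,   3]
  [  0,   4,   2]

A^3 = A^2·A:
A^3[1,1] = (0)(-2) + (-3)(0) + (-1)(2) = -2
A^3[1,2] = (0)(-1) + (-3)(1) + (-1)(2) = -5
A^3[1,3] = (0)(-2) + (-3)(1) + (-1)(2) = -5
A^3[2,1] = (2)(-2) + (3)(0) + (3)(2) = 2
A^3[2,2] = (2)(-1) + (3)(1) + (3)(2) = 7
A^3[2,3] = (2)(-2) + (3)(1) + (3)(2) = 5
A^3[3,1] = (0)(-2) + (4)(0) + (2)(2) = 4
A^3[3,2] = (0)(-1) + (4)(1) + (2)(2) = 8
A^3[3,3] = (0)(-2) + (4)(1) + (2)(2) = 8
A^3 = 
  [ -2,  -5,  -5]
  [  2,   7,   5]
  [  4,   8,   8]

A^4 = A^3·A:
A^4[1,1] = (-2)(-2) + (-5)(0) + (-5)(2) = -6
A^4[1,2] = (-2)(-1) + (-5)(1) + (-5)(2) = -13
A^4[1,3] = (-2)(-2) + (-5)(1) + (-5)(2) = -11
A^4[2,1] = (2)(-2) + (7)(0) + (5)(2) = 6
A^4[2,2] = (2)(-1) + (7)(1) + (5)(2) = 15
A^4[2,3] = (2)(-2) + (7)(1) + (5)(2) = 13
A^4[3,1] = (4)(-2) + (8)(0) + (8)(2) = 8
A^4[3,2] = (4)(-1) + (8)(1) + (8)(2) = 20
A^4[3,3] = (4)(-2) + (8)(1) + (8)(2) = 16
A^4 = 
  [ -6, -13, -11]
  [  6,  15,  13]
  [  8,  20,  16]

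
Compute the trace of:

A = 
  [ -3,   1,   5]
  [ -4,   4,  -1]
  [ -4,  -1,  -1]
0

tr(A) = -3 + 4 + -1 = 0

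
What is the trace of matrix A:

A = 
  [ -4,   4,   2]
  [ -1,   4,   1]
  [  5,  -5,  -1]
-1

tr(A) = -4 + 4 + -1 = -1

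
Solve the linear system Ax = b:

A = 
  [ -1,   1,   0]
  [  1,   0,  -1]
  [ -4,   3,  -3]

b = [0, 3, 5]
Row reduce the augmented matrix [A|b]:
R2 → R2 + (1)·R1
R3 → R3 - (4)·R1
R3 → R3 + (1)·R2
REF = 
  [ -1,   1,   0,   0]
  [  0,   1,  -1,   3]
  [  0,   0,  -4,   8]

Back-substitution:
x₃ = 8 / (-4) = -2
x₂ = (3 - (-1)(-2)) / 1 = 1
x₁ = (0 - (1)(1) - (0)(-2)) / (-1) = 1

x = [1, 1, -2]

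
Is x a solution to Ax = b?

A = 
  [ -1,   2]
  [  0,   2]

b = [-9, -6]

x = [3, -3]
Yes

Ax = [-9, -6] = b ✓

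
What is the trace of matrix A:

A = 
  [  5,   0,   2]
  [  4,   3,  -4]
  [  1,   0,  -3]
5

tr(A) = 5 + 3 + -3 = 5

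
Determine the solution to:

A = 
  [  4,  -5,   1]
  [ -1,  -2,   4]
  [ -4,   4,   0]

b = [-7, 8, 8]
x = [0, 2, 3]

Row reduce the augmented matrix [A|b]:
R2 → R2 + (1/4)·R1
R3 → R3 + (1)·R1
R3 → R3 - (4/13)·R2
REF = 
  [     4,     -5,      1,     -7]
  [     0,  -13/4,   17/4,   25/4]
  [     0,      0,  -4/13, -12/13]

Back-substitution:
x₃ = (-12/13) / (-4/13) = 3
x₂ = (25/4 - (17/4)(3)) / (-13/4) = 2
x₁ = (-7 - (-5)(2) - (1)(3)) / 4 = 0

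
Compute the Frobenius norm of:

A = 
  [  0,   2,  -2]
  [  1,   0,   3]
||A||_F = 4.243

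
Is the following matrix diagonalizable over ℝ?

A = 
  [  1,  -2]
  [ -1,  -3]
Yes

tr(A) = -2, det(A) = -5
Characteristic polynomial: λ² - tr(A)λ + det(A) = λ² + 2λ - 5
λ² + 2λ - 5 = 0  ⇒  λ = (-2 ± √((2)² - 4·(-5)))/2 = (-2 ± √(24))/2
  = -1 + √6,  -1 - √6
Eigenvalues: -1 + √6, -1 - √6  (≈ 1.449, -3.449)
The two irrational eigenvalues are distinct (simple), so each has alg. mult. = geom. mult. = 1.
Sum of geometric multiplicities equals n, so A has n independent eigenvectors.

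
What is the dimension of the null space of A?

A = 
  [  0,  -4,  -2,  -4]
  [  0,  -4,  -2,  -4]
nullity(A) = 3

Row reduce:
R2 → R2 - (1)·R1
REF = 
  [  0,  -4,  -2,  -4]
  [  0,   0,   0,   0]
Pivot columns: 2 → 1 pivot.
rank(A) = 1, so nullity(A) = 4 - 1 = 3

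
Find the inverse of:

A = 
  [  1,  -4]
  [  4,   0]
det(A) = (1)(0) - (-4)(4) = 16
For a 2×2 matrix, A⁻¹ = (1/det(A)) · [[d, -b], [-c, a]]
    = (1/16) · [[0, 4], [-4, 1]]

A⁻¹ = 
  [   0,  1/4]
  [-1/4, 1/16]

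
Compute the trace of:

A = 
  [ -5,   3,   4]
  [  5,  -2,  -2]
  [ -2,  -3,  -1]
-8

tr(A) = -5 + -2 + -1 = -8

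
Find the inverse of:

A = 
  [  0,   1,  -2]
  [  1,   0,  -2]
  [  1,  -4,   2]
det(A) = (0)·((0)(2) - (-2)(-4)) - (1)·((1)(2) - (-2)(1)) + (-2)·((1)(-4) - (0)(1))
  = (0)(-8) - (1)(4) + (-2)(-4)
  = 4
det(A) = 4 ≠ 0, so A is invertible.

Cofactors Cᵢⱼ = (-1)ⁱ⁺ʲ·Mᵢⱼ:
C = 
  [ -8,  -4,  -4]
  [  6,   2,   1]
  [ -2,  -2,  -1]

adj(A) = Cᵀ:
adj(A) = 
  [ -8,   6,  -2]
  [ -4,   2,  -2]
  [ -4,   1,  -1]

A⁻¹ = (1/4) · adj(A):
A⁻¹ = 
  [  -2,  3/2, -1/2]
  [  -1,  1/2, -1/2]
  [  -1,  1/4, -1/4]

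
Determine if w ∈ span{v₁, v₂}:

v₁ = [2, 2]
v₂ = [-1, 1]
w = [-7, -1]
Yes

Form the augmented matrix and row-reduce:
[v₁|v₂|w] = 
  [  2,  -1,  -7]
  [  2,   1,  -1]
R2 → R2 - (1)·R1
REF = 
  [  2,  -1,  -7]
  [  0,   2,   6]

No row of the form [0 0 | nonzero], so the system is consistent. Back-substitution gives c₁ = -2, c₂ = 3: w = (-2)·v₁ + (3)·v₂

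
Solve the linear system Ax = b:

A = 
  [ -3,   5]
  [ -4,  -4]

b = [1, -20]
Row reduce the augmented matrix [A|b]:
R2 → R2 - (4/3)·R1
REF = 
  [   -3,     5,     1]
  [    0, -32/3, -64/3]

Back-substitution:
x₂ = (-64/3) / (-32/3) = 2
x₁ = (1 - (5)(2)) / (-3) = 3

x = [3, 2]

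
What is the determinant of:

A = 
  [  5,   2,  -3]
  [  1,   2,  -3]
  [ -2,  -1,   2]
4

Cofactor expansion along row 1:
det(A) = (5)·((2)(2) - (-3)(-1)) - (2)·((1)(2) - (-3)(-2)) + (-3)·((1)(-1) - (2)(-2))
  = (5)(1) - (2)(-4) + (-3)(3)
  = 4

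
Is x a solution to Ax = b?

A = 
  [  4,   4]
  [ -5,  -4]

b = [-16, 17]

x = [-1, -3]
Yes

Ax = [-16, 17] = b ✓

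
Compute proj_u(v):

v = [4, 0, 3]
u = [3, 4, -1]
proj_u(v) = [27/26, 18/13, -9/26]

v·u = (4)(3) + (0)(4) + (3)(-1) = 9
u·u = (3)² + (4)² + (-1)² = 26
proj_u(v) = (v·u / u·u) × u = (9/26) × u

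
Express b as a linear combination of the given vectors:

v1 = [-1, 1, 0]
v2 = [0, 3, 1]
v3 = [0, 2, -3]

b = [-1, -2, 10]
c1 = 1, c2 = 1, c3 = -3

b = 1·v1 + 1·v2 + -3·v3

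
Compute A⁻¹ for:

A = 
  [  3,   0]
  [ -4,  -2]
det(A) = (3)(-2) - (0)(-4) = -6
For a 2×2 matrix, A⁻¹ = (1/det(A)) · [[d, -b], [-c, a]]
    = (-1/6) · [[-2, 0], [4, 3]]

A⁻¹ = 
  [ 1/3,    0]
  [-2/3, -1/2]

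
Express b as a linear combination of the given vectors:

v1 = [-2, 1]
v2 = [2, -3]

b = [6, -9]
c1 = 0, c2 = 3

b = 0·v1 + 3·v2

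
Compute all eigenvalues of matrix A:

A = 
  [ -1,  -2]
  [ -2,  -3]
tr(A) = -4, det(A) = -1
Characteristic polynomial: λ² - tr(A)λ + det(A) = λ² + 4λ - 1
λ² + 4λ - 1 = 0  ⇒  λ = (-4 ± √((4)² - 4·(-1)))/2 = (-4 ± √(20))/2
  = -2 + √5,  -2 - √5

λ = -2 + √5, -2 - √5  (≈ 0.2361, -4.236)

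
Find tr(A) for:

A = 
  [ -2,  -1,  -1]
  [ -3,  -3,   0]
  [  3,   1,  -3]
-8

tr(A) = -2 + -3 + -3 = -8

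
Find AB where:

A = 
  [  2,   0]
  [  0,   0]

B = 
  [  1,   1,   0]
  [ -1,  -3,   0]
A is 2×2 and B is 2×3, so AB is 2×3. Each entry is (row of A)·(column of B):
AB[1,1] = (2)(1) + (0)(-1) = 2
AB[1,2] = (2)(1) + (0)(-3) = 2
AB[1,3] = (2)(0) + (0)(0) = 0
AB[2,1] = (0)(1) + (0)(-1) = 0
AB[2,2] = (0)(1) + (0)(-3) = 0
AB[2,3] = (0)(0) + (0)(0) = 0

AB = 
  [  2,   2,   0]
  [  0,   0,   0]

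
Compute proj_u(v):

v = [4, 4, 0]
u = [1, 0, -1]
proj_u(v) = [2, 0, -2]

v·u = (4)(1) + (4)(0) + (0)(-1) = 4
u·u = (1)² + (0)² + (-1)² = 2
proj_u(v) = (v·u / u·u) × u = (4/2) × u = (2) × u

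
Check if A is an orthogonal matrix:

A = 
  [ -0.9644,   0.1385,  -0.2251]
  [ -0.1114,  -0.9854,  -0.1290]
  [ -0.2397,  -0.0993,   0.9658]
Yes

AᵀA = 
  [  0.9999,   0,   0]
  [  0,   1.0001,   0]
  [  0,   0,   1.0001]
≈ I (equal to I up to the 4-dp rounding of the entries)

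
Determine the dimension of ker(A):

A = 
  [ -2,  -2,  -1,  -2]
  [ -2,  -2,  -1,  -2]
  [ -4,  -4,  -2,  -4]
nullity(A) = 3

Row reduce:
R2 → R2 - (1)·R1
R3 → R3 - (2)·R1
REF = 
  [ -2,  -2,  -1,  -2]
  [  0,   0,   0,   0]
  [  0,   0,   0,   0]
Pivot columns: 1 → 1 pivot.
rank(A) = 1, so nullity(A) = 4 - 1 = 3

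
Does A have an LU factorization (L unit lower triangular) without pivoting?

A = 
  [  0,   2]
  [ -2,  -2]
No.
A[1,1] = 0 but A[2,1] = -2 ≠ 0. Any LU with L unit lower triangular has (LU)[1,1] = U[1,1] and (LU)[2,1] = L[2,1]·U[1,1]; matching A forces U[1,1] = 0, which then forces (LU)[2,1] = 0 ≠ -2. A row swap (pivoting) is required.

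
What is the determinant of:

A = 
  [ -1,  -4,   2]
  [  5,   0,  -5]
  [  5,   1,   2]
145

Cofactor expansion along row 1:
det(A) = (-1)·((0)(2) - (-5)(1)) - (-4)·((5)(2) - (-5)(5)) + (2)·((5)(1) - (0)(5))
  = (-1)(5) - (-4)(35) + (2)(5)
  = 145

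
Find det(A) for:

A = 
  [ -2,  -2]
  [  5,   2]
6

For a 2×2 matrix, det = ad - bc = (-2)(2) - (-2)(5) = 6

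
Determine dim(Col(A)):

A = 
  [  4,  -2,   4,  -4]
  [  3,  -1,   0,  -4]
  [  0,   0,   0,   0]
dim(Col(A)) = 2

Row reduce:
R2 → R2 - (3/4)·R1
REF = 
  [  4,  -2,   4,  -4]
  [  0, 1/2,  -3,  -1]
  [  0,   0,   0,   0]
Pivot columns: 1, 2 → 2 pivots.
dim(Col(A)) = number of pivot columns = 2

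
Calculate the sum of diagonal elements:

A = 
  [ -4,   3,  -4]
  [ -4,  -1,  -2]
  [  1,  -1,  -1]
-6

tr(A) = -4 + -1 + -1 = -6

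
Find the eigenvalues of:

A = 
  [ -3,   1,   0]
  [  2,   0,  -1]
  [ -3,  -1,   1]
Characteristic polynomial: det(λI - A) = λ³ + 2λ² - 6λ - 4
Testing integer divisors of the constant term: p(2) = 0, so (λ - 2) is a factor:
p(λ) = (λ - 2)(λ² + 4λ + 2)
λ² + 4λ + 2 = 0  ⇒  λ = (-4 ± √((4)² - 4·(2)))/2 = (-4 ± √(8))/2
  = -2 + √2,  -2 - √2

λ = 2, -2 + √2, -2 - √2  (≈ 2, -0.5858, -3.414)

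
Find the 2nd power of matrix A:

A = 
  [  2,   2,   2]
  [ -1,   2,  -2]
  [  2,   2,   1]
A² = A·A:
A²[1,1] = (2)(2) + (2)(-1) + (2)(2) = 6
A²[1,2] = (2)(2) + (2)(2) + (2)(2) = 12
A²[1,3] = (2)(2) + (2)(-2) + (2)(1) = 2
A²[2,1] = (-1)(2) + (2)(-1) + (-2)(2) = -8
A²[2,2] = (-1)(2) + (2)(2) + (-2)(2) = -2
A²[2,3] = (-1)(2) + (2)(-2) + (-2)(1) = -8
A²[3,1] = (2)(2) + (2)(-1) + (1)(2) = 4
A²[3,2] = (2)(2) + (2)(2) + (1)(2) = 10
A²[3,3] = (2)(2) + (2)(-2) + (1)(1) = 1
A² = 
  [  6,  12,   2]
  [ -8,  -2,  -8]
  [  4,  10,   1]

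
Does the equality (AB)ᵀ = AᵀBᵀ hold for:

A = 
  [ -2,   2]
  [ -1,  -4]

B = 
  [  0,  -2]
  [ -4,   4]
No

(AB)ᵀ = 
  [ -8,  16]
  [ 12, -14]

AᵀBᵀ = 
  [  2,   4]
  [  8, -24]

The two matrices differ, so (AB)ᵀ ≠ AᵀBᵀ in general. The correct identity is (AB)ᵀ = BᵀAᵀ.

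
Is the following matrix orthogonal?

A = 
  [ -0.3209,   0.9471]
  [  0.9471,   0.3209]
Yes

AᵀA = 
  [  1,   0]
  [  0,   1]
≈ I (equal to I up to the 4-dp rounding of the entries)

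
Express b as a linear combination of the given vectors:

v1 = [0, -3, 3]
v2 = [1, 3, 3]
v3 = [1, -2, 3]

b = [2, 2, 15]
c1 = 3, c2 = 3, c3 = -1

b = 3·v1 + 3·v2 + -1·v3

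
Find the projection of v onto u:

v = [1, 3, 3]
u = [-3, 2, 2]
v·u = (1)(-3) + (3)(2) + (3)(2) = 9
u·u = (-3)² + (2)² + (2)² = 17
proj_u(v) = (v·u / u·u) × u = (9/17) × u

proj_u(v) = [-27/17, 18/17, 18/17]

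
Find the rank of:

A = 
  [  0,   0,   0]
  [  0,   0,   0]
rank(A) = 0

Row reduce:
(no row operations needed)
REF = 
  [  0,   0,   0]
  [  0,   0,   0]
Pivot columns: none → 0 pivots.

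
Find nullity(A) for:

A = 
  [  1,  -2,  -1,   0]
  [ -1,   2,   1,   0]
nullity(A) = 3

Row reduce:
R2 → R2 + (1)·R1
REF = 
  [  1,  -2,  -1,   0]
  [  0,   0,   0,   0]
Pivot columns: 1 → 1 pivot.
rank(A) = 1, so nullity(A) = 4 - 1 = 3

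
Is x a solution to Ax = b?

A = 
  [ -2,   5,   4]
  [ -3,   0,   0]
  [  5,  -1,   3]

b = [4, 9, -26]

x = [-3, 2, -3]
Yes

Ax = [4, 9, -26] = b ✓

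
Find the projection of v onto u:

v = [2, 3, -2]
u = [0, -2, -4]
proj_u(v) = [0, -1/5, -2/5]

v·u = (2)(0) + (3)(-2) + (-2)(-4) = 2
u·u = (0)² + (-2)² + (-4)² = 20
proj_u(v) = (v·u / u·u) × u = (2/20) × u = (1/10) × u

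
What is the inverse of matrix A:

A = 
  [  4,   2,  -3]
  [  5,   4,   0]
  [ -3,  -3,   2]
det(A) = (4)·((4)(2) - (0)(-3)) - (2)·((5)(2) - (0)(-3)) + (-3)·((5)(-3) - (4)(-3))
  = (4)(8) - (2)(10) + (-3)(-3)
  = 21
det(A) = 21 ≠ 0, so A is invertible.

Cofactors Cᵢⱼ = (-1)ⁱ⁺ʲ·Mᵢⱼ:
C = 
  [  8, -10,  -3]
  [  5,  -1,   6]
  [ 12, -15,   6]

adj(A) = Cᵀ:
adj(A) = 
  [  8,   5,  12]
  [-10,  -1, -15]
  [ -3,   6,   6]

A⁻¹ = (1/21) · adj(A):
A⁻¹ = 
  [  8/21,   5/21,    4/7]
  [-10/21,  -1/21,   -5/7]
  [  -1/7,    2/7,    2/7]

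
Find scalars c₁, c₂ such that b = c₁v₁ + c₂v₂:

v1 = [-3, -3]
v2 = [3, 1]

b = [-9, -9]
c1 = 3, c2 = 0

b = 3·v1 + 0·v2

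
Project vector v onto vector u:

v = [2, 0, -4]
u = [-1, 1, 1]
proj_u(v) = [2, -2, -2]

v·u = (2)(-1) + (0)(1) + (-4)(1) = -6
u·u = (-1)² + (1)² + (1)² = 3
proj_u(v) = (v·u / u·u) × u = (-6/3) × u = (-2) × u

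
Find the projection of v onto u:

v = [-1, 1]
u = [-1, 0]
proj_u(v) = [-1, 0]

v·u = (-1)(-1) + (1)(0) = 1
u·u = (-1)² + (0)² = 1
proj_u(v) = (v·u / u·u) × u = (1/1) × u = (1) × u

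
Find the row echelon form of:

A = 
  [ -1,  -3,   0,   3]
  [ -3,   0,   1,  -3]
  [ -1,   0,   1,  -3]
Row operations:
R2 → R2 - (3)·R1
R3 → R3 - (1)·R1
R3 → R3 - (1/3)·R2

Resulting echelon form:
REF = 
  [ -1,  -3,   0,   3]
  [  0,   9,   1, -12]
  [  0,   0, 2/3,  -2]

Rank = 3 (number of non-zero pivot rows).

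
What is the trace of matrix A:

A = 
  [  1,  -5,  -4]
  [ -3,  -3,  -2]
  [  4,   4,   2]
0

tr(A) = 1 + -3 + 2 = 0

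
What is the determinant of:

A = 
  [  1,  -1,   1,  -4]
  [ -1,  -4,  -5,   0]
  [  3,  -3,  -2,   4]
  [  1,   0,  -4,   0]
-384

Cofactor expansion along row 1: det(A) = a₁₁M₁₁ - a₁₂M₁₂ + a₁₃M₁₃ - a₁₄M₁₄

M₁₁ = det[[-4, -5, 0]; [-3, -2, 4]; [0, -4, 0]]
  = (-4)·((-2)(0) - (4)(-4)) - (-5)·((-3)(0) - (4)(0)) + (0)·((-3)(-4) - (-2)(0))
  = (-4)(16) - (-5)(0) + (0)(12)
  = -64
M₁₂ = det[[-1, -5, 0]; [3, -2, 4]; [1, -4, 0]]
  = (-1)·((-2)(0) - (4)(-4)) - (-5)·((3)(0) - (4)(1)) + (0)·((3)(-4) - (-2)(1))
  = (-1)(16) - (-5)(-4) + (0)(-10)
  = -36
M₁₃ = det[[-1, -4, 0]; [3, -3, 4]; [1, 0, 0]]
  = (-1)·((-3)(0) - (4)(0)) - (-4)·((3)(0) - (4)(1)) + (0)·((3)(0) - (-3)(1))
  = (-1)(0) - (-4)(-4) + (0)(3)
  = -16
M₁₄ = det[[-1, -4, -5]; [3, -3, -2]; [1, 0, -4]]
  = (-1)·((-3)(-4) - (-2)(0)) - (-4)·((3)(-4) - (-2)(1)) + (-5)·((3)(0) - (-3)(1))
  = (-1)(12) - (-4)(-10) + (-5)(3)
  = -67

det(A) = (1)(-64) - (-1)(-36) + (1)(-16) - (-4)(-67) = -384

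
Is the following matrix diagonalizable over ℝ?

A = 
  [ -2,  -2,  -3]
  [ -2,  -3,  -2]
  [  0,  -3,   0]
No

Characteristic polynomial: det(λI - A) = λ³ + 5λ² - 4λ + 6
By the rational root theorem any rational root is an integer dividing 6; none of those is a root, so p(λ) has no rational roots and hence (being an irreducible cubic) no repeated roots.
Discriminant of the cubic: Δ = -5476
Δ < 0 ⇒ one real eigenvalue and a complex-conjugate pair: λ ≈ -5.858, 0.4289 + 0.9167i, 0.4289 - 0.9167i
Has complex eigenvalues (not diagonalizable over ℝ).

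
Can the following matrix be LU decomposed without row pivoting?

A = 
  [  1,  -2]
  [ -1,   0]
Yes.
A[1,1] = 1 ≠ 0, so Gaussian elimination proceeds without a row swap: multiplier ℓ₂₁ = (-1)/(1) = -1, and U[2,2] = 0 - (-1)(-2) = -2.
L = 
  [  1,   0]
  [ -1,   1]
U = 
  [  1,  -2]
  [  0,  -2]
Check row 2 of LU: [(-1)(1), (-1)(-2) + (-2)] = [-1, 0] = row 2 of A ✓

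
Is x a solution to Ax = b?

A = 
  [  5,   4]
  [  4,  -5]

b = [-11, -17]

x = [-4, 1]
No

Ax = [-16, -21] ≠ b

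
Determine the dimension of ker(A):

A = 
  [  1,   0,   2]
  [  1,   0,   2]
nullity(A) = 2

Row reduce:
R2 → R2 - (1)·R1
REF = 
  [  1,   0,   2]
  [  0,   0,   0]
Pivot columns: 1 → 1 pivot.
rank(A) = 1, so nullity(A) = 3 - 1 = 2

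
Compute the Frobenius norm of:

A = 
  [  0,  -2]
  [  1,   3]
||A||_F = 3.742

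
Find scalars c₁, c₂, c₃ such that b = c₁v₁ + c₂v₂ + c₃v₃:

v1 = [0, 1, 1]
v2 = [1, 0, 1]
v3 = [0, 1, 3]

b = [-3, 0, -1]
c1 = -1, c2 = -3, c3 = 1

b = -1·v1 + -3·v2 + 1·v3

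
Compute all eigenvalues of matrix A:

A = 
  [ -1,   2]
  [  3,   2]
tr(A) = 1, det(A) = -8
Characteristic polynomial: λ² - tr(A)λ + det(A) = λ² - λ - 8
λ² - λ - 8 = 0  ⇒  λ = (1 ± √((-1)² - 4·(-8)))/2 = (1 ± √(33))/2
  = (1 + √33)/2,  (1 - √33)/2

λ = (1 + √33)/2, (1 - √33)/2  (≈ 3.372, -2.372)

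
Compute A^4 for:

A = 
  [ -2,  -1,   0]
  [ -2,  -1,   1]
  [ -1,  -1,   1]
A^4 = 
  [ 48,  23,  -6]
  [ 40,  19,  -5]
  [ 23,  11,  -3]

A² = A·A:
A²[1,1] = (-2)(-2) + (-1)(-2) + (0)(-1) = 6
A²[1,2] = (-2)(-1) + (-1)(-1) + (0)(-1) = 3
A²[1,3] = (-2)(0) + (-1)(1) + (0)(1) = -1
A²[2,1] = (-2)(-2) + (-1)(-2) + (1)(-1) = 5
A²[2,2] = (-2)(-1) + (-1)(-1) + (1)(-1) = 2
A²[2,3] = (-2)(0) + (-1)(1) + (1)(1) = 0
A²[3,1] = (-1)(-2) + (-1)(-2) + (1)(-1) = 3
A²[3,2] = (-1)(-1) + (-1)(-1) + (1)(-1) = 1
A²[3,3] = (-1)(0) + (-1)(1) + (1)(1) = 0
A² = 
  [  6,   3,  -1]
  [  5,   2,   0]
  [  3,   1,   0]

A^3 = A^2·A:
A^3[1,1] = (6)(-2) + (3)(-2) + (-1)(-1) = -17
A^3[1,2] = (6)(-1) + (3)(-1) + (-1)(-1) = -8
A^3[1,3] = (6)(0) + (3)(1) + (-1)(1) = 2
A^3[2,1] = (5)(-2) + (2)(-2) + (0)(-1) = -14
A^3[2,2] = (5)(-1) + (2)(-1) + (0)(-1) = -7
A^3[2,3] = (5)(0) + (2)(1) + (0)(1) = 2
A^3[3,1] = (3)(-2) + (1)(-2) + (0)(-1) = -8
A^3[3,2] = (3)(-1) + (1)(-1) + (0)(-1) = -4
A^3[3,3] = (3)(0) + (1)(1) + (0)(1) = 1
A^3 = 
  [-17,  -8,   2]
  [-14,  -7,   2]
  [ -8,  -4,   1]

A^4 = A^3·A:
A^4[1,1] = (-17)(-2) + (-8)(-2) + (2)(-1) = 48
A^4[1,2] = (-17)(-1) + (-8)(-1) + (2)(-1) = 23
A^4[1,3] = (-17)(0) + (-8)(1) + (2)(1) = -6
A^4[2,1] = (-14)(-2) + (-7)(-2) + (2)(-1) = 40
A^4[2,2] = (-14)(-1) + (-7)(-1) + (2)(-1) = 19
A^4[2,3] = (-14)(0) + (-7)(1) + (2)(1) = -5
A^4[3,1] = (-8)(-2) + (-4)(-2) + (1)(-1) = 23
A^4[3,2] = (-8)(-1) + (-4)(-1) + (1)(-1) = 11
A^4[3,3] = (-8)(0) + (-4)(1) + (1)(1) = -3
A^4 = 
  [ 48,  23,  -6]
  [ 40,  19,  -5]
  [ 23,  11,  -3]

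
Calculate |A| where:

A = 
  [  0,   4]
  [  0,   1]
For a 2×2 matrix, det = ad - bc = (0)(1) - (4)(0) = 0

det(A) = 0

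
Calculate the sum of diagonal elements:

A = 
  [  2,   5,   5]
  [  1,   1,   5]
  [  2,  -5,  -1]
2

tr(A) = 2 + 1 + -1 = 2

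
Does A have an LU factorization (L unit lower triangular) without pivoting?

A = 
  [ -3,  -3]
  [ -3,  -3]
Yes.
A[1,1] = -3 ≠ 0, so Gaussian elimination proceeds without a row swap: multiplier ℓ₂₁ = (-3)/(-3) = 1, and U[2,2] = -3 - (1)(-3) = 0.
L = 
  [  1,   0]
  [  1,   1]
U = 
  [ -3,  -3]
  [  0,   0]
Check row 2 of LU: [(1)(-3), (1)(-3) + 0] = [-3, -3] = row 2 of A ✓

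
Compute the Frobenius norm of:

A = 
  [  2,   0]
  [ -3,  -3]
||A||_F = 4.69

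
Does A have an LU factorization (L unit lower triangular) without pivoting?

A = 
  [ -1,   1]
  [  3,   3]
Yes.
A[1,1] = -1 ≠ 0, so Gaussian elimination proceeds without a row swap: multiplier ℓ₂₁ = (3)/(-1) = -3, and U[2,2] = 3 - (-3)(1) = 6.
L = 
  [  1,   0]
  [ -3,   1]
U = 
  [ -1,   1]
  [  0,   6]
Check row 2 of LU: [(-3)(-1), (-3)(1) + 6] = [3, 3] = row 2 of A ✓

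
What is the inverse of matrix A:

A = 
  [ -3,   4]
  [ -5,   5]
det(A) = (-3)(5) - (4)(-5) = 5
For a 2×2 matrix, A⁻¹ = (1/det(A)) · [[d, -b], [-c, a]]
    = (1/5) · [[5, -4], [5, -3]]

A⁻¹ = 
  [   1, -4/5]
  [   1, -3/5]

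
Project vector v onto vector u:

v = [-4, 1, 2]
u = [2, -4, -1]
proj_u(v) = [-4/3, 8/3, 2/3]

v·u = (-4)(2) + (1)(-4) + (2)(-1) = -14
u·u = (2)² + (-4)² + (-1)² = 21
proj_u(v) = (v·u / u·u) × u = (-14/21) × u = (-2/3) × u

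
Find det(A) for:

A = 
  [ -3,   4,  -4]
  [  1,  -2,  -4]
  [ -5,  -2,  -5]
Cofactor expansion along row 1:
det(A) = (-3)·((-2)(-5) - (-4)(-2)) - (4)·((1)(-5) - (-4)(-5)) + (-4)·((1)(-2) - (-2)(-5))
  = (-3)(2) - (4)(-25) + (-4)(-12)
  = 142

det(A) = 142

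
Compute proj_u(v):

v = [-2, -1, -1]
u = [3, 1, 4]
proj_u(v) = [-33/26, -11/26, -22/13]

v·u = (-2)(3) + (-1)(1) + (-1)(4) = -11
u·u = (3)² + (1)² + (4)² = 26
proj_u(v) = (v·u / u·u) × u = (-11/26) × u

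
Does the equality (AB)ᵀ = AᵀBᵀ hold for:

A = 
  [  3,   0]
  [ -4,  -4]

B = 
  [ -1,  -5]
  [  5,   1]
No

(AB)ᵀ = 
  [ -3, -16]
  [-15,  16]

AᵀBᵀ = 
  [ 17,  11]
  [ 20,  -4]

The two matrices differ, so (AB)ᵀ ≠ AᵀBᵀ in general. The correct identity is (AB)ᵀ = BᵀAᵀ.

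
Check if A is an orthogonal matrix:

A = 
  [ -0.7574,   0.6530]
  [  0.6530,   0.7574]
Yes

AᵀA = 
  [  1.0001,   0]
  [  0,   1.0001]
≈ I (equal to I up to the 4-dp rounding of the entries)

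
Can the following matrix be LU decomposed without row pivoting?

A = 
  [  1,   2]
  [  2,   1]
Yes.
A[1,1] = 1 ≠ 0, so Gaussian elimination proceeds without a row swap: multiplier ℓ₂₁ = (2)/(1) = 2, and U[2,2] = 1 - (2)(2) = -3.
L = 
  [  1,   0]
  [  2,   1]
U = 
  [  1,   2]
  [  0,  -3]
Check row 2 of LU: [(2)(1), (2)(2) + (-3)] = [2, 1] = row 2 of A ✓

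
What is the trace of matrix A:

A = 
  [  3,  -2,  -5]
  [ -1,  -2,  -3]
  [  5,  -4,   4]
5

tr(A) = 3 + -2 + 4 = 5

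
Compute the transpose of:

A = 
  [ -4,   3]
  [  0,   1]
Aᵀ = 
  [ -4,   0]
  [  3,   1]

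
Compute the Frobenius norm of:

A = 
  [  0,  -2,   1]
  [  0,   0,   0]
||A||_F = 2.236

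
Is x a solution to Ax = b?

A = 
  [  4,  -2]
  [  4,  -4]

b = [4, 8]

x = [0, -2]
Yes

Ax = [4, 8] = b ✓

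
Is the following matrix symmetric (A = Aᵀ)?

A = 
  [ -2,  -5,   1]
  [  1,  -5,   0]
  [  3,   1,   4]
No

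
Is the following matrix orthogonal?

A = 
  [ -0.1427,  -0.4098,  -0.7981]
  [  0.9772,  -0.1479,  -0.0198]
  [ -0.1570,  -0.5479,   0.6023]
No

AᵀA = 
  [  0.9999,   0,   0]
  [  0,   0.4900,   0]
  [  0,   0,   1.0001]
≠ I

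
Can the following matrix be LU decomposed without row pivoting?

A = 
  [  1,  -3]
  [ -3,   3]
Yes.
A[1,1] = 1 ≠ 0, so Gaussian elimination proceeds without a row swap: multiplier ℓ₂₁ = (-3)/(1) = -3, and U[2,2] = 3 - (-3)(-3) = -6.
L = 
  [  1,   0]
  [ -3,   1]
U = 
  [  1,  -3]
  [  0,  -6]
Check row 2 of LU: [(-3)(1), (-3)(-3) + (-6)] = [-3, 3] = row 2 of A ✓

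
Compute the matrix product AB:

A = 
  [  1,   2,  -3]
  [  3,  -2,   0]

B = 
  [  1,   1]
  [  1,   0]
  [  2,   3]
AB = 
  [ -3,  -8]
  [  1,   3]

A is 2×3 and B is 3×2, so AB is 2×2. Each entry is (row of A)·(column of B):
AB[1,1] = (1)(1) + (2)(1) + (-3)(2) = -3
AB[1,2] = (1)(1) + (2)(0) + (-3)(3) = -8
AB[2,1] = (3)(1) + (-2)(1) + (0)(2) = 1
AB[2,2] = (3)(1) + (-2)(0) + (0)(3) = 3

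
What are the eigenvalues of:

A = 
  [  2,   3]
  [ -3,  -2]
tr(A) = 0, det(A) = 5
Characteristic polynomial: λ² - tr(A)λ + det(A) = λ² + 5
λ² + 5 = 0  ⇒  λ = (0 ± √((0)² - 4·(5)))/2 = (0 ± √(-20))/2
  = i√5,  -i√5

λ = i√5, -i√5  (≈ 0 + 2.236i, 0 - 2.236i)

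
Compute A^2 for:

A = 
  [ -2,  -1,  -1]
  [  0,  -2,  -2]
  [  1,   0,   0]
A² = A·A:
A²[1,1] = (-2)(-2) + (-1)(0) + (-1)(1) = 3
A²[1,2] = (-2)(-1) + (-1)(-2) + (-1)(0) = 4
A²[1,3] = (-2)(-1) + (-1)(-2) + (-1)(0) = 4
A²[2,1] = (0)(-2) + (-2)(0) + (-2)(1) = -2
A²[2,2] = (0)(-1) + (-2)(-2) + (-2)(0) = 4
A²[2,3] = (0)(-1) + (-2)(-2) + (-2)(0) = 4
A²[3,1] = (1)(-2) + (0)(0) + (0)(1) = -2
A²[3,2] = (1)(-1) + (0)(-2) + (0)(0) = -1
A²[3,3] = (1)(-1) + (0)(-2) + (0)(0) = -1
A² = 
  [  3,   4,   4]
  [ -2,   4,   4]
  [ -2,  -1,  -1]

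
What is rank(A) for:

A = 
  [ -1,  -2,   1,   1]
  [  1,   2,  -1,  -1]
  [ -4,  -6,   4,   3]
rank(A) = 2

Row reduce:
R2 → R2 + (1)·R1
R3 → R3 - (4)·R1
Swap R2 ↔ R3
REF = 
  [ -1,  -2,   1,   1]
  [  0,   2,   0,  -1]
  [  0,   0,   0,   0]
Pivot columns: 1, 2 → 2 pivots.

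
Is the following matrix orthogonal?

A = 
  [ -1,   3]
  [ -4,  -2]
No

AᵀA = 
  [ 17,   5]
  [  5,  13]
≠ I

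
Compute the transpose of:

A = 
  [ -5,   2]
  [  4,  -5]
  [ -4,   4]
Aᵀ = 
  [ -5,   4,  -4]
  [  2,  -5,   4]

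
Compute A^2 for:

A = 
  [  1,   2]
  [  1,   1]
A² = A·A:
A²[1,1] = (1)(1) + (2)(1) = 3
A²[1,2] = (1)(2) + (2)(1) = 4
A²[2,1] = (1)(1) + (1)(1) = 2
A²[2,2] = (1)(2) + (1)(1) = 3
A² = 
  [  3,   4]
  [  2,   3]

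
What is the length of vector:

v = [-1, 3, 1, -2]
3.873

||v||₂ = √((-1)² + (3)² + (1)² + (-2)²) = √15 = 3.873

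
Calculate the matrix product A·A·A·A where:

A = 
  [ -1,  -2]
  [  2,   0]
A^4 = 
  [  5, -14]
  [ 14,  12]

A² = A·A:
A²[1,1] = (-1)(-1) + (-2)(2) = -3
A²[1,2] = (-1)(-2) + (-2)(0) = 2
A²[2,1] = (2)(-1) + (0)(2) = -2
A²[2,2] = (2)(-2) + (0)(0) = -4
A² = 
  [ -3,   2]
  [ -2,  -4]

A^3 = A^2·A:
A^3[1,1] = (-3)(-1) + (2)(2) = 7
A^3[1,2] = (-3)(-2) + (2)(0) = 6
A^3[2,1] = (-2)(-1) + (-4)(2) = -6
A^3[2,2] = (-2)(-2) + (-4)(0) = 4
A^3 = 
  [  7,   6]
  [ -6,   4]

A^4 = A^3·A:
A^4[1,1] = (7)(-1) + (6)(2) = 5
A^4[1,2] = (7)(-2) + (6)(0) = -14
A^4[2,1] = (-6)(-1) + (4)(2) = 14
A^4[2,2] = (-6)(-2) + (4)(0) = 12
A^4 = 
  [  5, -14]
  [ 14,  12]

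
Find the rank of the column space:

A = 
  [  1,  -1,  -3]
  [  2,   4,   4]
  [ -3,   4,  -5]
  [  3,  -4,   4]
dim(Col(A)) = 3

Row reduce:
R2 → R2 - (2)·R1
R3 → R3 + (3)·R1
R4 → R4 - (3)·R1
R3 → R3 - (1/6)·R2
R4 → R4 + (1/6)·R2
R4 → R4 + (44/47)·R3
REF = 
  [    1,    -1,    -3]
  [    0,     6,    10]
  [    0,     0, -47/3]
  [    0,     0,     0]
Pivot columns: 1, 2, 3 → 3 pivots.
dim(Col(A)) = number of pivot columns = 3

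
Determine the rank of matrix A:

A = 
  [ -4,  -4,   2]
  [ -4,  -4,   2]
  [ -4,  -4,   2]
Row reduce:
R2 → R2 - (1)·R1
R3 → R3 - (1)·R1
REF = 
  [ -4,  -4,   2]
  [  0,   0,   0]
  [  0,   0,   0]
Pivot columns: 1 → 1 pivot.

rank(A) = 1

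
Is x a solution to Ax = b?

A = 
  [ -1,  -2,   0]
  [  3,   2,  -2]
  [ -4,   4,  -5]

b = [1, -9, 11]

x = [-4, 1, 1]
No

Ax = [2, -12, 15] ≠ b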